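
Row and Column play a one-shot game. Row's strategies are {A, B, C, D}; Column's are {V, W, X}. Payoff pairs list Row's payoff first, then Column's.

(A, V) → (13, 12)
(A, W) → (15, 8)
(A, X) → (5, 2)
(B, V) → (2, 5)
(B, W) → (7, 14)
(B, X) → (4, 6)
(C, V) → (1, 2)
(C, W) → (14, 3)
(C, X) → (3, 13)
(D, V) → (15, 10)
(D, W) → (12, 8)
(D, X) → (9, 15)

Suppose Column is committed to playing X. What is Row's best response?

D

With Column fixed at X, Row's payoffs are: A → 5, B → 4, C → 3, D → 9.
The maximum is 9, achieved by D.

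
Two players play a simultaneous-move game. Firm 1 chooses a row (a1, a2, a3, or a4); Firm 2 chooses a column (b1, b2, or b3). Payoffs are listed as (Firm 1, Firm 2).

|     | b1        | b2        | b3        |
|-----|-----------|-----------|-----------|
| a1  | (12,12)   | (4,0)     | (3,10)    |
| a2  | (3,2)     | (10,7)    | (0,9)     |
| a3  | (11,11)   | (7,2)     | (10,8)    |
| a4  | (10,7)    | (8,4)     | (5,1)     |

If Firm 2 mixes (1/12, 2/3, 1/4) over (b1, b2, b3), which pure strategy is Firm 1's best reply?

Compute Firm 1's expected payoff from each pure strategy against the given mix.
a1: (1/12)·12 + (2/3)·4 + (1/4)·3 = 53/12
a2: (1/12)·3 + (2/3)·10 + (1/4)·0 = 83/12
a3: (1/12)·11 + (2/3)·7 + (1/4)·10 = 97/12
a4: (1/12)·10 + (2/3)·8 + (1/4)·5 = 89/12
Highest expected payoff is 97/12, from a3.

a3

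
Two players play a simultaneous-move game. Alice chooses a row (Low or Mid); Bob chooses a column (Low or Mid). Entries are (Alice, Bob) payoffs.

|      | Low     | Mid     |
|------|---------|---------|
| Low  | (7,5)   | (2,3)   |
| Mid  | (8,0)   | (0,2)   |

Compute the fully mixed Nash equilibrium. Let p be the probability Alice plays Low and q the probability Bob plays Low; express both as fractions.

Each player's mixing probability is pinned down by making the *other* player indifferent.
Bob indifferent between Low and Mid: p·5 + (1−p)·0 = p·3 + (1−p)·2 ⟹ 0 + 5p = 2 + 1p ⟹ p = 1/2.
Alice indifferent between Low and Mid: q·7 + (1−q)·2 = q·8 + (1−q)·0 ⟹ 2 + 5q = 0 + 8q ⟹ q = 2/3.

p = 1/2, q = 2/3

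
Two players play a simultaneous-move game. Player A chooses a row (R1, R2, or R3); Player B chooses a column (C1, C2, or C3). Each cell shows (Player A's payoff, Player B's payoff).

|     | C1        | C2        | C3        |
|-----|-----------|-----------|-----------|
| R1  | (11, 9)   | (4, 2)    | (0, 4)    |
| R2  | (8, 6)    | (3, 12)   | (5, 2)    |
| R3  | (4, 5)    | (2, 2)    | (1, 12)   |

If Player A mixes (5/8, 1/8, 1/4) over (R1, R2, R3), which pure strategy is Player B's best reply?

C1

Player B's best reply maximizes expected payoff against the mix.
C1: (5/8)·9 + (1/8)·6 + (1/4)·5 = 61/8
C2: (5/8)·2 + (1/8)·12 + (1/4)·2 = 13/4
C3: (5/8)·4 + (1/8)·2 + (1/4)·12 = 23/4
Highest expected payoff is 61/8, from C1.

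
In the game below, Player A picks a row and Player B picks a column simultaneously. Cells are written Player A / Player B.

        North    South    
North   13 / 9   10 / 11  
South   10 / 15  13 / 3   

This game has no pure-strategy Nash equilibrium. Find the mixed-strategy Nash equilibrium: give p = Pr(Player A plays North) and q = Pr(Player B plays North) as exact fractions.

p = 6/7, q = 1/2

Each player's mixing probability is pinned down by making the *other* player indifferent.
Player B indifferent between North and South: p·9 + (1−p)·15 = p·11 + (1−p)·3 ⟹ 15 + (-6)p = 3 + 8p ⟹ p = 6/7.
Player A indifferent between North and South: q·13 + (1−q)·10 = q·10 + (1−q)·13 ⟹ 10 + 3q = 13 + (-3)q ⟹ q = 1/2.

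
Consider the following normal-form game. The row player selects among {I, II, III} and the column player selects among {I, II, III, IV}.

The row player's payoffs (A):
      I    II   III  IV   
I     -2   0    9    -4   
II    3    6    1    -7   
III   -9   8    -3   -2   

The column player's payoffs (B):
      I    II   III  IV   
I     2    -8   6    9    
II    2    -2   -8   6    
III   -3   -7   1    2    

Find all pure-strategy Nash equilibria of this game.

A profile is a Nash equilibrium when each player is best-responding to the other.
The row player's best responses — vs I: II (payoff 3); vs II: III (payoff 8); vs III: I (payoff 9); vs IV: III (payoff -2).
The column player's best responses — vs I: IV (payoff 9); vs II: IV (payoff 6); vs III: IV (payoff 2).
The only mutual best response is (III, IV); neither player gains by switching there.

(III, IV)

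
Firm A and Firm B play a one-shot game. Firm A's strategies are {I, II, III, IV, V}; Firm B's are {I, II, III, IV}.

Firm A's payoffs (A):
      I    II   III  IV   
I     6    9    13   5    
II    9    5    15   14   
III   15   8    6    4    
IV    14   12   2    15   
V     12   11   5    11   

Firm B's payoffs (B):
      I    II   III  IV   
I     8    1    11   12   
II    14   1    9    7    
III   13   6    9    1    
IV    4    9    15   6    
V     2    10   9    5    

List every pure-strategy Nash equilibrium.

(III, I)

Find each player's best response to every opponent strategy; NE are the intersections.
Firm A's best responses — vs I: III (payoff 15); vs II: IV (payoff 12); vs III: II (payoff 15); vs IV: IV (payoff 15).
Firm B's best responses — vs I: IV (payoff 12); vs II: I (payoff 14); vs III: I (payoff 13); vs IV: III (payoff 15); vs V: II (payoff 10).
The only mutual best response is (III, I); neither player gains by switching there.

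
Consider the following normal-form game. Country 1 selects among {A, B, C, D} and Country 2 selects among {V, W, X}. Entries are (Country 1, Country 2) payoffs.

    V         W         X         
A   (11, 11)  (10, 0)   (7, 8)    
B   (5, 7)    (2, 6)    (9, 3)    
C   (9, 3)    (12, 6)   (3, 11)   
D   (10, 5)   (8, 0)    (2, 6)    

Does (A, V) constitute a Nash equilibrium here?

Yes

Holding Country 2 at V: Country 1 gets 11 from A, versus 5 from B, 9 from C, 10 from D. No profitable deviation for Country 1.
Holding Country 1 at A: Country 2 gets 11 from V, versus 0 from W, 8 from X. No profitable deviation for Country 2 either.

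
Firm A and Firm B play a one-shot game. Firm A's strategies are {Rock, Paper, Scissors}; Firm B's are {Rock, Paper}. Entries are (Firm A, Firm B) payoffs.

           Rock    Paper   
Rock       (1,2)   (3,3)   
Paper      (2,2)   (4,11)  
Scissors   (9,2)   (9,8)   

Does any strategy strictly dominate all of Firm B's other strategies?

Paper

Check whether one of Firm B's strategies beats all alternatives regardless of what the opponent does.
Paper strictly dominates: vs Rock: 3 > 2; vs Paper: 11 > 2; vs Scissors: 8 > 2.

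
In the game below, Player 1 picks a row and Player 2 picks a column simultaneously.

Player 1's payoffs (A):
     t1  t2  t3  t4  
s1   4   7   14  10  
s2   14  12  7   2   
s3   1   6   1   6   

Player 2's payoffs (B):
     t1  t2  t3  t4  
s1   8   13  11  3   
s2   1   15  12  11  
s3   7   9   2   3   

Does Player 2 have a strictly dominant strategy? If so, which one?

t2

Check whether one of Player 2's strategies beats all alternatives regardless of what the opponent does.
t2 strictly dominates: vs s1: 13 > each of {8, 11, 3}; vs s2: 15 > each of {1, 12, 11}; vs s3: 9 > each of {7, 2, 3}.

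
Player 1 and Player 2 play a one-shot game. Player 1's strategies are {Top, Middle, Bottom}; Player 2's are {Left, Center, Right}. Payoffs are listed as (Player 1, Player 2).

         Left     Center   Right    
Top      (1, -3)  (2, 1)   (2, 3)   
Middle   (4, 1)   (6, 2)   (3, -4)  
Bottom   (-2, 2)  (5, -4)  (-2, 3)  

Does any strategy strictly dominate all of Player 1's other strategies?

Middle

Check whether one of Player 1's strategies beats all alternatives regardless of what the opponent does.
Middle strictly dominates: vs Left: 4 > each of {1, -2}; vs Center: 6 > each of {2, 5}; vs Right: 3 > each of {2, -2}.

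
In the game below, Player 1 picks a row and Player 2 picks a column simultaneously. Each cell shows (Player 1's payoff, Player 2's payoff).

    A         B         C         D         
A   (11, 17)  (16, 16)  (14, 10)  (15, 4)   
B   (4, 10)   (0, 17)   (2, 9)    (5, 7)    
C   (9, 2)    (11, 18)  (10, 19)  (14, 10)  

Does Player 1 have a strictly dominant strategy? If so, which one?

Check whether one of Player 1's strategies beats all alternatives regardless of what the opponent does.
A strictly dominates: vs A: 11 > each of {4, 9}; vs B: 16 > each of {0, 11}; vs C: 14 > each of {2, 10}; vs D: 15 > each of {5, 14}.

A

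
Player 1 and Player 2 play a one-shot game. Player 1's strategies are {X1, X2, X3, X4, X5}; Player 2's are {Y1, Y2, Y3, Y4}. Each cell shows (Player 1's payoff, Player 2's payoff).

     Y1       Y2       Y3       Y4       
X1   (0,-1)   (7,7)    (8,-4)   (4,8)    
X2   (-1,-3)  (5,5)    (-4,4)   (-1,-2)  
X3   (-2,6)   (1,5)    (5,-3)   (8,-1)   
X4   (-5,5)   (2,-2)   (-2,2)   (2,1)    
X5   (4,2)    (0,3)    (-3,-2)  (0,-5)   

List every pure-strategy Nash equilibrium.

Check mutual best responses: a cell is a NE iff neither player can gain by unilaterally deviating.
Player 1's best responses — vs Y1: X5 (payoff 4); vs Y2: X1 (payoff 7); vs Y3: X1 (payoff 8); vs Y4: X3 (payoff 8).
Player 2's best responses — vs X1: Y4 (payoff 8); vs X2: Y2 (payoff 5); vs X3: Y1 (payoff 6); vs X4: Y1 (payoff 5); vs X5: Y2 (payoff 3).
No cell has both players best-responding. For instance, Player 1's best reply to Y1 is X5, but against X5 Player 2 prefers Y2 over Y1.

There is no pure-strategy Nash equilibrium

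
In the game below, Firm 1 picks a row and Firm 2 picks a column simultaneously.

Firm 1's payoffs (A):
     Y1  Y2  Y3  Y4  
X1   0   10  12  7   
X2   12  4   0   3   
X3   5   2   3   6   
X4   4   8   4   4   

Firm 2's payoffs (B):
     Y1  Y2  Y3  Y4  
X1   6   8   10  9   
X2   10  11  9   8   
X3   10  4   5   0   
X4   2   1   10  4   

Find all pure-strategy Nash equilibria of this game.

(X1, Y3)

A profile is a Nash equilibrium when each player is best-responding to the other.
Firm 1's best responses — vs Y1: X2 (payoff 12); vs Y2: X1 (payoff 10); vs Y3: X1 (payoff 12); vs Y4: X1 (payoff 7).
Firm 2's best responses — vs X1: Y3 (payoff 10); vs X2: Y2 (payoff 11); vs X3: Y1 (payoff 10); vs X4: Y3 (payoff 10).
The only mutual best response is (X1, Y3); neither player gains by switching there.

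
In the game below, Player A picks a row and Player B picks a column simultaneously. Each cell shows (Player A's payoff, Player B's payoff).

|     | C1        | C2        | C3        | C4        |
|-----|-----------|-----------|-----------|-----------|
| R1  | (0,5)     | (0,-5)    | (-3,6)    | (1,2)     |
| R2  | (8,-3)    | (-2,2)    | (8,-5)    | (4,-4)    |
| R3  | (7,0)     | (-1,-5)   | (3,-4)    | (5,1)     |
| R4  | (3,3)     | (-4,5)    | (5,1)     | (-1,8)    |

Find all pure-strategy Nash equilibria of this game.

A profile is a Nash equilibrium when each player is best-responding to the other.
Player A's best responses — vs C1: R2 (payoff 8); vs C2: R1 (payoff 0); vs C3: R2 (payoff 8); vs C4: R3 (payoff 5).
Player B's best responses — vs R1: C3 (payoff 6); vs R2: C2 (payoff 2); vs R3: C4 (payoff 1); vs R4: C4 (payoff 8).
The only mutual best response is (R3, C4); neither player gains by switching there.

(R3, C4)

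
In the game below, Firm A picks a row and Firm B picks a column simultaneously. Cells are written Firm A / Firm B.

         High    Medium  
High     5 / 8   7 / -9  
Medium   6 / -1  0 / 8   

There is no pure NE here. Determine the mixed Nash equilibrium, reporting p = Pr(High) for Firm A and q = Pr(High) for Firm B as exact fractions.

p = 9/26, q = 7/8

In a mixed NE each player is indifferent between their pure strategies, so the opponent's mix sets the indifference.
Firm B indifferent between High and Medium: p·8 + (1−p)·(-1) = p·(-9) + (1−p)·8 ⟹ (-1) + 9p = 8 + (-17)p ⟹ p = 9/26.
Firm A indifferent between High and Medium: q·5 + (1−q)·7 = q·6 + (1−q)·0 ⟹ 7 + (-2)q = 0 + 6q ⟹ q = 7/8.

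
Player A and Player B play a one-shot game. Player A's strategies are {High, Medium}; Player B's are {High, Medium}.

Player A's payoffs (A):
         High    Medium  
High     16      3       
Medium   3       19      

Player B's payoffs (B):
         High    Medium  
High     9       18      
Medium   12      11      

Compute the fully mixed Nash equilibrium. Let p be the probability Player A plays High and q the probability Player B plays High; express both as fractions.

p = 1/10, q = 16/29

In a mixed NE each player is indifferent between their pure strategies, so the opponent's mix sets the indifference.
Player B indifferent between High and Medium: p·9 + (1−p)·12 = p·18 + (1−p)·11 ⟹ 12 + (-3)p = 11 + 7p ⟹ p = 1/10.
Player A indifferent between High and Medium: q·16 + (1−q)·3 = q·3 + (1−q)·19 ⟹ 3 + 13q = 19 + (-16)q ⟹ q = 16/29.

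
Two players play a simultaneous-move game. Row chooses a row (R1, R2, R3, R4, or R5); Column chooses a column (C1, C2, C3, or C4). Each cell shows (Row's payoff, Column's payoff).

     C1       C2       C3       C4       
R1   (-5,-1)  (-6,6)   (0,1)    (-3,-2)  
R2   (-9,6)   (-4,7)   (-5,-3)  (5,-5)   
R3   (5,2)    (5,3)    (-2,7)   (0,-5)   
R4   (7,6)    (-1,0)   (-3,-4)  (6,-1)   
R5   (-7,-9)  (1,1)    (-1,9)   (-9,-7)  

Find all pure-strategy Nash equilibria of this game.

(R4, C1)

Check mutual best responses: a cell is a NE iff neither player can gain by unilaterally deviating.
Row's best responses — vs C1: R4 (payoff 7); vs C2: R3 (payoff 5); vs C3: R1 (payoff 0); vs C4: R4 (payoff 6).
Column's best responses — vs R1: C2 (payoff 6); vs R2: C2 (payoff 7); vs R3: C3 (payoff 7); vs R4: C1 (payoff 6); vs R5: C3 (payoff 9).
The only mutual best response is (R4, C1); neither player gains by switching there.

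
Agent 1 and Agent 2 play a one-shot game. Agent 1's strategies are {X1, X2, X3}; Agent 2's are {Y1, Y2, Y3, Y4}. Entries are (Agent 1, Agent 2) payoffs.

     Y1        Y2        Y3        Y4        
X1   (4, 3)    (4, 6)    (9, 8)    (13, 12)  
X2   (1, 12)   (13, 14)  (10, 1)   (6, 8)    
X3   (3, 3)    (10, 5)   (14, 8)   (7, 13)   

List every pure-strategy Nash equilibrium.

(X1, Y4) and (X2, Y2)

Check mutual best responses: a cell is a NE iff neither player can gain by unilaterally deviating.
Agent 1's best responses — vs Y1: X1 (payoff 4); vs Y2: X2 (payoff 13); vs Y3: X3 (payoff 14); vs Y4: X1 (payoff 13).
Agent 2's best responses — vs X1: Y4 (payoff 12); vs X2: Y2 (payoff 14); vs X3: Y4 (payoff 13).
Mutual best responses occur at (X1, Y4) and (X2, Y2); at each, neither player gains by switching.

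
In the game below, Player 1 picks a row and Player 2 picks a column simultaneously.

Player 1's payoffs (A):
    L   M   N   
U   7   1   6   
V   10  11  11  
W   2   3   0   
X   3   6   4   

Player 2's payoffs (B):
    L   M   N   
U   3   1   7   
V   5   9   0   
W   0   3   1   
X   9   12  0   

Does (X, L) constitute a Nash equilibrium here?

Holding Player 2 at L: Player 1 gets 3 from X but could get 10 by switching to V. Player 1 has a profitable deviation.

No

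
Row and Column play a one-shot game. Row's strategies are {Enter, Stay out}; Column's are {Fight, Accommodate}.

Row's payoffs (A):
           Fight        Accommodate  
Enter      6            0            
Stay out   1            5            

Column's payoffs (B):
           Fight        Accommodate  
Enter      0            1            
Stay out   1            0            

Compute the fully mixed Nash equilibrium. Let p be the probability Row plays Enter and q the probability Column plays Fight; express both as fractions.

In a mixed NE each player is indifferent between their pure strategies, so the opponent's mix sets the indifference.
Column indifferent between Fight and Accommodate: p·0 + (1−p)·1 = p·1 + (1−p)·0 ⟹ 1 + (-1)p = 0 + 1p ⟹ p = 1/2.
Row indifferent between Enter and Stay out: q·6 + (1−q)·0 = q·1 + (1−q)·5 ⟹ 0 + 6q = 5 + (-4)q ⟹ q = 1/2.

p = 1/2, q = 1/2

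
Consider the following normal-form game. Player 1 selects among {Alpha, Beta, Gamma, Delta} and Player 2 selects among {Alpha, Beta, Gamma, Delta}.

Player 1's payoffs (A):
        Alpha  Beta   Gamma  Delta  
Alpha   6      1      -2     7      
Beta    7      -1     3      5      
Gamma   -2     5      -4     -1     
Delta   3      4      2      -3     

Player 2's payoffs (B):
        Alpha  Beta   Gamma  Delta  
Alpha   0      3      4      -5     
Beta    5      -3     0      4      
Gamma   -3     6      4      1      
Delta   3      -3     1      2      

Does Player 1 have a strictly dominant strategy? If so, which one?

No strictly dominant strategy

Check whether one of Player 1's strategies beats all alternatives regardless of what the opponent does.
Alpha is not dominant: against Alpha, Beta gives 7 > 6.
Beta is not dominant: against Beta, Alpha gives 1 > -1.
Gamma is not dominant: against Alpha, Alpha gives 6 > -2.
Delta is not dominant: against Alpha, Alpha gives 6 > 3.
No single strategy is best against every opponent action.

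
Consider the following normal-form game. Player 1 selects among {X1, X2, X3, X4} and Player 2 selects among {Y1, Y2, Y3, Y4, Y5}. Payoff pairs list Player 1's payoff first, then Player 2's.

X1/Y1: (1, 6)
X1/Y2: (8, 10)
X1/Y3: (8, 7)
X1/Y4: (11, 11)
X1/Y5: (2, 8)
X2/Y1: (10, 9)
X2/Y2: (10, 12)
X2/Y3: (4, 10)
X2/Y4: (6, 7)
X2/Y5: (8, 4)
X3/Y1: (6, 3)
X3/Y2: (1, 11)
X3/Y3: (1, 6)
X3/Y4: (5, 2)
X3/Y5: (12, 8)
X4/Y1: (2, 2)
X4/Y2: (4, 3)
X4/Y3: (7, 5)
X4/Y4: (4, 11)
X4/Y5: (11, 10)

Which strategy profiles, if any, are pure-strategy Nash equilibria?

A profile is a Nash equilibrium when each player is best-responding to the other.
Player 1's best responses — vs Y1: X2 (payoff 10); vs Y2: X2 (payoff 10); vs Y3: X1 (payoff 8); vs Y4: X1 (payoff 11); vs Y5: X3 (payoff 12).
Player 2's best responses — vs X1: Y4 (payoff 11); vs X2: Y2 (payoff 12); vs X3: Y2 (payoff 11); vs X4: Y4 (payoff 11).
Mutual best responses occur at (X1, Y4) and (X2, Y2); at each, neither player gains by switching.

(X1, Y4) and (X2, Y2)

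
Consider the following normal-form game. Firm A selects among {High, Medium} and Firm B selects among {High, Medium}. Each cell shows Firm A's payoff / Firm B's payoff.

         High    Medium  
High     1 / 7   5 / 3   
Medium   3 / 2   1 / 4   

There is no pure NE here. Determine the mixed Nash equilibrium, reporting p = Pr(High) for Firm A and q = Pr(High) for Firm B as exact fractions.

In a mixed NE each player is indifferent between their pure strategies, so the opponent's mix sets the indifference.
Firm B indifferent between High and Medium: p·7 + (1−p)·2 = p·3 + (1−p)·4 ⟹ 2 + 5p = 4 + (-1)p ⟹ p = 1/3.
Firm A indifferent between High and Medium: q·1 + (1−q)·5 = q·3 + (1−q)·1 ⟹ 5 + (-4)q = 1 + 2q ⟹ q = 2/3.

p = 1/3, q = 2/3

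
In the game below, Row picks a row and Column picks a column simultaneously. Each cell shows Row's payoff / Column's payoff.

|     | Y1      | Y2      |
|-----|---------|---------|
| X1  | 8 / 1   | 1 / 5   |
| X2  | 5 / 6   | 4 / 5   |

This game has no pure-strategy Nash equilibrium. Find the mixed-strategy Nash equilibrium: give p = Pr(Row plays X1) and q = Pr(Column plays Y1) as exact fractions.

p = 1/5, q = 1/2

In a mixed NE each player is indifferent between their pure strategies, so the opponent's mix sets the indifference.
Column indifferent between Y1 and Y2: p·1 + (1−p)·6 = p·5 + (1−p)·5 ⟹ 6 + (-5)p = 5 + 0p ⟹ p = 1/5.
Row indifferent between X1 and X2: q·8 + (1−q)·1 = q·5 + (1−q)·4 ⟹ 1 + 7q = 4 + 1q ⟹ q = 1/2.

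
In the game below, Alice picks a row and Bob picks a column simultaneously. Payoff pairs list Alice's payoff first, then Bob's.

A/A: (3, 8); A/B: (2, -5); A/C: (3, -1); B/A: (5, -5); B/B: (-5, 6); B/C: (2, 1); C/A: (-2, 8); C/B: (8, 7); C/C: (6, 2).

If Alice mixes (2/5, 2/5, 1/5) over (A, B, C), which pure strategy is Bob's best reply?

Compute Bob's expected payoff from each pure strategy against the given mix.
A: (2/5)·8 + (2/5)·(-5) + (1/5)·8 = 14/5
B: (2/5)·(-5) + (2/5)·6 + (1/5)·7 = 9/5
C: (2/5)·(-1) + (2/5)·1 + (1/5)·2 = 2/5
Highest expected payoff is 14/5, from A.

A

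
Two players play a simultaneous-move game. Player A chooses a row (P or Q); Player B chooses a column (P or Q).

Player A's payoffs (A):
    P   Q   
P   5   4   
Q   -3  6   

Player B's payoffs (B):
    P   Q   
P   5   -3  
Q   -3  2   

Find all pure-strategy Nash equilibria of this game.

(P, P) and (Q, Q)

A profile is a Nash equilibrium when each player is best-responding to the other.
Player A's best responses — vs P: P (payoff 5); vs Q: Q (payoff 6).
Player B's best responses — vs P: P (payoff 5); vs Q: Q (payoff 2).
Mutual best responses occur at (P, P) and (Q, Q); at each, neither player gains by switching.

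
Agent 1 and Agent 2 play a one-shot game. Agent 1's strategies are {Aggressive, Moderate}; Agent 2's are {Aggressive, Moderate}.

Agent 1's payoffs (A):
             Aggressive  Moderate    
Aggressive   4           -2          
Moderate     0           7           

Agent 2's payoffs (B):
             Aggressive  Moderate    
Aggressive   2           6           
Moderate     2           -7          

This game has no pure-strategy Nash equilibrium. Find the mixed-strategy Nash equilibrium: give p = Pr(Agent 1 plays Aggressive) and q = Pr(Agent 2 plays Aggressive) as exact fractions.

Each player's mixing probability is pinned down by making the *other* player indifferent.
Agent 2 indifferent between Aggressive and Moderate: p·2 + (1−p)·2 = p·6 + (1−p)·(-7) ⟹ 2 + 0p = (-7) + 13p ⟹ p = 9/13.
Agent 1 indifferent between Aggressive and Moderate: q·4 + (1−q)·(-2) = q·0 + (1−q)·7 ⟹ (-2) + 6q = 7 + (-7)q ⟹ q = 9/13.

p = 9/13, q = 9/13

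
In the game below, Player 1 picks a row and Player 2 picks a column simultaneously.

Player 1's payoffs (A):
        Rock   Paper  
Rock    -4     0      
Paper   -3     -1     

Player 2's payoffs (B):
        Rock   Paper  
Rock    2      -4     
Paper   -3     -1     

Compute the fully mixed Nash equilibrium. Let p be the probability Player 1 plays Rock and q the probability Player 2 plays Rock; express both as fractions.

In a mixed NE each player is indifferent between their pure strategies, so the opponent's mix sets the indifference.
Player 2 indifferent between Rock and Paper: p·2 + (1−p)·(-3) = p·(-4) + (1−p)·(-1) ⟹ (-3) + 5p = (-1) + (-3)p ⟹ p = 1/4.
Player 1 indifferent between Rock and Paper: q·(-4) + (1−q)·0 = q·(-3) + (1−q)·(-1) ⟹ 0 + (-4)q = (-1) + (-2)q ⟹ q = 1/2.

p = 1/4, q = 1/2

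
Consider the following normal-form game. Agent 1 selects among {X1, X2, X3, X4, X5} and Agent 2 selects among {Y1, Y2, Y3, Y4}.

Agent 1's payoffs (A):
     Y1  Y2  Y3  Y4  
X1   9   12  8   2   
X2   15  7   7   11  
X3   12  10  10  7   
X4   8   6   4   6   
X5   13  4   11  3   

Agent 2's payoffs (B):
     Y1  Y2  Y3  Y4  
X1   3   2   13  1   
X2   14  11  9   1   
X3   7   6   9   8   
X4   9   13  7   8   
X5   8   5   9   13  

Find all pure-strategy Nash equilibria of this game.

(X2, Y1)

Check mutual best responses: a cell is a NE iff neither player can gain by unilaterally deviating.
Agent 1's best responses — vs Y1: X2 (payoff 15); vs Y2: X1 (payoff 12); vs Y3: X5 (payoff 11); vs Y4: X2 (payoff 11).
Agent 2's best responses — vs X1: Y3 (payoff 13); vs X2: Y1 (payoff 14); vs X3: Y3 (payoff 9); vs X4: Y2 (payoff 13); vs X5: Y4 (payoff 13).
The only mutual best response is (X2, Y1); neither player gains by switching there.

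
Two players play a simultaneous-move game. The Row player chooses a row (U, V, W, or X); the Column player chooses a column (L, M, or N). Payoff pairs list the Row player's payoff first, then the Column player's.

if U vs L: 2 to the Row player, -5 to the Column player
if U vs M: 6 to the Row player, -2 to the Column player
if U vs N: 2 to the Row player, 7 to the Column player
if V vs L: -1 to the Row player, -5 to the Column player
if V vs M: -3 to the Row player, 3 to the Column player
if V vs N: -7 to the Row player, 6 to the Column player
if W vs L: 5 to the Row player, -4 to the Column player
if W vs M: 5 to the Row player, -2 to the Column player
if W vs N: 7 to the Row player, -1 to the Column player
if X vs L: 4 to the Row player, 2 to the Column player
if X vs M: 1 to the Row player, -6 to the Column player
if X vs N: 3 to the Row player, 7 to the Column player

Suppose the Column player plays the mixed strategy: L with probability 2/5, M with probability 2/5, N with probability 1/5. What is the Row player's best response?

Compute the Row player's expected payoff from each pure strategy against the given mix.
U: (2/5)·2 + (2/5)·6 + (1/5)·2 = 18/5
V: (2/5)·(-1) + (2/5)·(-3) + (1/5)·(-7) = -3
W: (2/5)·5 + (2/5)·5 + (1/5)·7 = 27/5
X: (2/5)·4 + (2/5)·1 + (1/5)·3 = 13/5
Highest expected payoff is 27/5, from W.

W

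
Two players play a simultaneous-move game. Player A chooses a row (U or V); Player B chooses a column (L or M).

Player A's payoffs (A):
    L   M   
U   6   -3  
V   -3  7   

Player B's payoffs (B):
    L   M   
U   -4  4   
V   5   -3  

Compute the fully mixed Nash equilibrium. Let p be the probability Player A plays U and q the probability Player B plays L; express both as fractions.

p = 1/2, q = 10/19

In a mixed NE each player is indifferent between their pure strategies, so the opponent's mix sets the indifference.
Player B indifferent between L and M: p·(-4) + (1−p)·5 = p·4 + (1−p)·(-3) ⟹ 5 + (-9)p = (-3) + 7p ⟹ p = 1/2.
Player A indifferent between U and V: q·6 + (1−q)·(-3) = q·(-3) + (1−q)·7 ⟹ (-3) + 9q = 7 + (-10)q ⟹ q = 10/19.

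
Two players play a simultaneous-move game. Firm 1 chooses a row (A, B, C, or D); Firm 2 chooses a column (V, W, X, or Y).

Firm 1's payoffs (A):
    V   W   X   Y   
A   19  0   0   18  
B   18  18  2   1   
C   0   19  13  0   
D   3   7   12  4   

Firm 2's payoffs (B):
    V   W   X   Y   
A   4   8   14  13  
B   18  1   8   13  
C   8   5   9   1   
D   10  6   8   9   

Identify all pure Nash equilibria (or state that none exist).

(C, X)

Find each player's best response to every opponent strategy; NE are the intersections.
Firm 1's best responses — vs V: A (payoff 19); vs W: C (payoff 19); vs X: C (payoff 13); vs Y: A (payoff 18).
Firm 2's best responses — vs A: X (payoff 14); vs B: V (payoff 18); vs C: X (payoff 9); vs D: V (payoff 10).
The only mutual best response is (C, X); neither player gains by switching there.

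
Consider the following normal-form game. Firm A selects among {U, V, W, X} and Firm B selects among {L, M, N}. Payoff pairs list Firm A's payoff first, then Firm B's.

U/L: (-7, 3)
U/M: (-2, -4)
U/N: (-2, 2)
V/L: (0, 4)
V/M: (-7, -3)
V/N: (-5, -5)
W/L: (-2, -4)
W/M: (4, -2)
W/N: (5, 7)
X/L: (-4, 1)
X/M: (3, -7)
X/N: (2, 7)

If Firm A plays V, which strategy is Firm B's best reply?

L

With Firm A fixed at V, Firm B's payoffs are: L → 4, M → -3, N → -5.
The maximum is 4, achieved by L.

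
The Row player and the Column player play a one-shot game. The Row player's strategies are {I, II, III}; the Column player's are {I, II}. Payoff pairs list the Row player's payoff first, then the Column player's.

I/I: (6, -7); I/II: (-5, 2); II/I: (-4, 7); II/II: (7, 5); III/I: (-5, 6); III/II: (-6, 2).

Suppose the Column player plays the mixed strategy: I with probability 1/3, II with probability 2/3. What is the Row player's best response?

II

Compute the Row player's expected payoff from each pure strategy against the given mix.
I: (1/3)·6 + (2/3)·(-5) = -4/3
II: (1/3)·(-4) + (2/3)·7 = 10/3
III: (1/3)·(-5) + (2/3)·(-6) = -17/3
Highest expected payoff is 10/3, from II.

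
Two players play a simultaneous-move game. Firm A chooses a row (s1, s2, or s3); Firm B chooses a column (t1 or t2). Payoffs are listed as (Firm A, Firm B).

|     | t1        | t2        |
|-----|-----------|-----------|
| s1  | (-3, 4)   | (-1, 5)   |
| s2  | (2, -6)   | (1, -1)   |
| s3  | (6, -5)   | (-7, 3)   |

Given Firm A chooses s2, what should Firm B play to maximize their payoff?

t2

With Firm A fixed at s2, Firm B's payoffs are: t1 → -6, t2 → -1.
The maximum is -1, achieved by t2.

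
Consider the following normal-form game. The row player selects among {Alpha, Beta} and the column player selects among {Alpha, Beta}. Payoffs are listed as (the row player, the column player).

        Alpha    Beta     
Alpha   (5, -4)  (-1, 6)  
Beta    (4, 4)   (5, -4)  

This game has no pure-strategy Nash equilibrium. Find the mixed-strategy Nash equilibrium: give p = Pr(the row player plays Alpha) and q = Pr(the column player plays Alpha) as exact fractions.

p = 4/9, q = 6/7

Each player's mixing probability is pinned down by making the *other* player indifferent.
The column player indifferent between Alpha and Beta: p·(-4) + (1−p)·4 = p·6 + (1−p)·(-4) ⟹ 4 + (-8)p = (-4) + 10p ⟹ p = 4/9.
The row player indifferent between Alpha and Beta: q·5 + (1−q)·(-1) = q·4 + (1−q)·5 ⟹ (-1) + 6q = 5 + (-1)q ⟹ q = 6/7.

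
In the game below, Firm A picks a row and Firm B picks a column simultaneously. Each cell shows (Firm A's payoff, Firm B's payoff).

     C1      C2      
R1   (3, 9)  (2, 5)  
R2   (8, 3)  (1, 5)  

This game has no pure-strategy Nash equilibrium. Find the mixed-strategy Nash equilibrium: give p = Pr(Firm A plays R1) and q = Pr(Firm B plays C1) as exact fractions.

p = 1/3, q = 1/6

In a mixed NE each player is indifferent between their pure strategies, so the opponent's mix sets the indifference.
Firm B indifferent between C1 and C2: p·9 + (1−p)·3 = p·5 + (1−p)·5 ⟹ 3 + 6p = 5 + 0p ⟹ p = 1/3.
Firm A indifferent between R1 and R2: q·3 + (1−q)·2 = q·8 + (1−q)·1 ⟹ 2 + 1q = 1 + 7q ⟹ q = 1/6.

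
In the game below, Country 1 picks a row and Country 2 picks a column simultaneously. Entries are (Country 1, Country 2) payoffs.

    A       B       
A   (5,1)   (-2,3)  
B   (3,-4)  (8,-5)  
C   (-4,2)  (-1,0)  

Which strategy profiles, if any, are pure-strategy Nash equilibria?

A profile is a Nash equilibrium when each player is best-responding to the other.
Country 1's best responses — vs A: A (payoff 5); vs B: B (payoff 8).
Country 2's best responses — vs A: B (payoff 3); vs B: A (payoff -4); vs C: A (payoff 2).
No cell has both players best-responding. For instance, Country 1's best reply to A is A, but against A Country 2 prefers B over A.

There is no pure-strategy Nash equilibrium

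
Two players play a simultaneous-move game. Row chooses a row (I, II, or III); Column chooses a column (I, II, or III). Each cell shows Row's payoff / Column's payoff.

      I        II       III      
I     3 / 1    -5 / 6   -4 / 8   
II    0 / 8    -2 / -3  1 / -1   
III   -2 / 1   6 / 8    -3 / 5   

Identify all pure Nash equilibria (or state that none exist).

A profile is a Nash equilibrium when each player is best-responding to the other.
Row's best responses — vs I: I (payoff 3); vs II: III (payoff 6); vs III: II (payoff 1).
Column's best responses — vs I: III (payoff 8); vs II: I (payoff 8); vs III: II (payoff 8).
The only mutual best response is (III, II); neither player gains by switching there.

(III, II)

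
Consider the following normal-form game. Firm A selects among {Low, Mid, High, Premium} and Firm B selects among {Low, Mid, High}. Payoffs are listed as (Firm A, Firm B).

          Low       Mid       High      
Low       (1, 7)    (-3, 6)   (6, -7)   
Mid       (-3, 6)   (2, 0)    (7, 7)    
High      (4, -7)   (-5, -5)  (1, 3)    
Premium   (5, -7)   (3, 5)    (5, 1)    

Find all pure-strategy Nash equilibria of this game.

Find each player's best response to every opponent strategy; NE are the intersections.
Firm A's best responses — vs Low: Premium (payoff 5); vs Mid: Premium (payoff 3); vs High: Mid (payoff 7).
Firm B's best responses — vs Low: Low (payoff 7); vs Mid: High (payoff 7); vs High: High (payoff 3); vs Premium: Mid (payoff 5).
Mutual best responses occur at (Mid, High) and (Premium, Mid); at each, neither player gains by switching.

(Mid, High) and (Premium, Mid)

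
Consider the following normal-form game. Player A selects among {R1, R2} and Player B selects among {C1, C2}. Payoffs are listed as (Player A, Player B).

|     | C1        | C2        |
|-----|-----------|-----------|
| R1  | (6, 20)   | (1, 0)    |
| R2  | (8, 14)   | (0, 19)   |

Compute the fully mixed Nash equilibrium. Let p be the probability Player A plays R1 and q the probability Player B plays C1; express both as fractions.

p = 1/5, q = 1/3

Each player's mixing probability is pinned down by making the *other* player indifferent.
Player B indifferent between C1 and C2: p·20 + (1−p)·14 = p·0 + (1−p)·19 ⟹ 14 + 6p = 19 + (-19)p ⟹ p = 1/5.
Player A indifferent between R1 and R2: q·6 + (1−q)·1 = q·8 + (1−q)·0 ⟹ 1 + 5q = 0 + 8q ⟹ q = 1/3.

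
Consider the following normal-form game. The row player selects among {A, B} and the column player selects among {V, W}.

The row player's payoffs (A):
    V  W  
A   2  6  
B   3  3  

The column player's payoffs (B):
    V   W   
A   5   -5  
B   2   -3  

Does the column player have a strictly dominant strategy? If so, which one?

A strategy is strictly dominant if it gives the column player a strictly higher payoff than every other strategy, against every choice by the opponent.
V strictly dominates: vs A: 5 > -5; vs B: 2 > -3.

V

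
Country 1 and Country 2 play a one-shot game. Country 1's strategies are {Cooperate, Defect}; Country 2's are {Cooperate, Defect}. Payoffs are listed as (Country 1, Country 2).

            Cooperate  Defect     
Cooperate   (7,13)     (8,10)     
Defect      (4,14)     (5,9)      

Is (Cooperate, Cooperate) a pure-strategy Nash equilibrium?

Holding Country 2 at Cooperate: Country 1 gets 7 from Cooperate, versus 4 from Defect. No profitable deviation for Country 1.
Holding Country 1 at Cooperate: Country 2 gets 13 from Cooperate, versus 10 from Defect. No profitable deviation for Country 2 either.

Yes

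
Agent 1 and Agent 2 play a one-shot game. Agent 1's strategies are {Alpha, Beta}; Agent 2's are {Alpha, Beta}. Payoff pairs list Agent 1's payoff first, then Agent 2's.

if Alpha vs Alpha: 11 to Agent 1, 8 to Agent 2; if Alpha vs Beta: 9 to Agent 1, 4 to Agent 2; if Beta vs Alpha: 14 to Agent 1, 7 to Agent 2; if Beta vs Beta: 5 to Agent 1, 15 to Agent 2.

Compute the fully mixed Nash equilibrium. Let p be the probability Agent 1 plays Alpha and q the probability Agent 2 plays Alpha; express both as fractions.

Each player's mixing probability is pinned down by making the *other* player indifferent.
Agent 2 indifferent between Alpha and Beta: p·8 + (1−p)·7 = p·4 + (1−p)·15 ⟹ 7 + 1p = 15 + (-11)p ⟹ p = 2/3.
Agent 1 indifferent between Alpha and Beta: q·11 + (1−q)·9 = q·14 + (1−q)·5 ⟹ 9 + 2q = 5 + 9q ⟹ q = 4/7.

p = 2/3, q = 4/7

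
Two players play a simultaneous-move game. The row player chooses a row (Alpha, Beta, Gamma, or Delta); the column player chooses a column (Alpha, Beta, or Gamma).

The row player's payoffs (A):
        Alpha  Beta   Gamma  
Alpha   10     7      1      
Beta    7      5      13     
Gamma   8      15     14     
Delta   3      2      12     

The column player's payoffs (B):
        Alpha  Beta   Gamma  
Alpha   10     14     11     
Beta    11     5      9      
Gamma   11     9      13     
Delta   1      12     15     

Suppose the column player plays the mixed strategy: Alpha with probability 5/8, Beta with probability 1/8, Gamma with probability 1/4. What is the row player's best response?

Gamma

Compute the row player's expected payoff from each pure strategy against the given mix.
Alpha: (5/8)·10 + (1/8)·7 + (1/4)·1 = 59/8
Beta: (5/8)·7 + (1/8)·5 + (1/4)·13 = 33/4
Gamma: (5/8)·8 + (1/8)·15 + (1/4)·14 = 83/8
Delta: (5/8)·3 + (1/8)·2 + (1/4)·12 = 41/8
Highest expected payoff is 83/8, from Gamma.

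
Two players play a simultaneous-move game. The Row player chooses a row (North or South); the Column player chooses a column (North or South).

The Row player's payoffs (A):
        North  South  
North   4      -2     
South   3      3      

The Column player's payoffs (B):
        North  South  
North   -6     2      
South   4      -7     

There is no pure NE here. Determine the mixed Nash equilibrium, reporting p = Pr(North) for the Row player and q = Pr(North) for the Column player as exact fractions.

In a mixed NE each player is indifferent between their pure strategies, so the opponent's mix sets the indifference.
The Column player indifferent between North and South: p·(-6) + (1−p)·4 = p·2 + (1−p)·(-7) ⟹ 4 + (-10)p = (-7) + 9p ⟹ p = 11/19.
The Row player indifferent between North and South: q·4 + (1−q)·(-2) = q·3 + (1−q)·3 ⟹ (-2) + 6q = 3 + 0q ⟹ q = 5/6.

p = 11/19, q = 5/6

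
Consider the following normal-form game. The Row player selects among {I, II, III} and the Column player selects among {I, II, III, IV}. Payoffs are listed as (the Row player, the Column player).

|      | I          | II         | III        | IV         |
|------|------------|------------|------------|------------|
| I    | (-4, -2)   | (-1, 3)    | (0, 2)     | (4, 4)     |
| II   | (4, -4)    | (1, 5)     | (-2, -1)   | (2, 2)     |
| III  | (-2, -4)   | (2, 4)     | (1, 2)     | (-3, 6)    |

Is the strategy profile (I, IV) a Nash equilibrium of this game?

Holding the Column player at IV: the Row player gets 4 from I, versus 2 from II, -3 from III. No profitable deviation for the Row player.
Holding the Row player at I: the Column player gets 4 from IV, versus -2 from I, 3 from II, 2 from III. No profitable deviation for the Column player either.

Yes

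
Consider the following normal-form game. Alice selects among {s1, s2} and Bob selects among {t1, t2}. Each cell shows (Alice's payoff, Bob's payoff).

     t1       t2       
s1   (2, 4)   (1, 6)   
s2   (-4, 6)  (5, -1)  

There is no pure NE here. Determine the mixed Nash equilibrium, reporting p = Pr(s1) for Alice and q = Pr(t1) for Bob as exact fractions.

p = 7/9, q = 2/5

Each player's mixing probability is pinned down by making the *other* player indifferent.
Bob indifferent between t1 and t2: p·4 + (1−p)·6 = p·6 + (1−p)·(-1) ⟹ 6 + (-2)p = (-1) + 7p ⟹ p = 7/9.
Alice indifferent between s1 and s2: q·2 + (1−q)·1 = q·(-4) + (1−q)·5 ⟹ 1 + 1q = 5 + (-9)q ⟹ q = 2/5.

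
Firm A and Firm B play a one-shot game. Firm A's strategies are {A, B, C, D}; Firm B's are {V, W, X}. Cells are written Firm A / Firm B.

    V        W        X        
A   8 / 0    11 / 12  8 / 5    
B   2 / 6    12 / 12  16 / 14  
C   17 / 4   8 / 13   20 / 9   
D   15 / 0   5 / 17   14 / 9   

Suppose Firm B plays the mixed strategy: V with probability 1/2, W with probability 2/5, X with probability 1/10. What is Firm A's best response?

Firm A's best reply maximizes expected payoff against the mix.
A: (1/2)·8 + (2/5)·11 + (1/10)·8 = 46/5
B: (1/2)·2 + (2/5)·12 + (1/10)·16 = 37/5
C: (1/2)·17 + (2/5)·8 + (1/10)·20 = 137/10
D: (1/2)·15 + (2/5)·5 + (1/10)·14 = 109/10
Highest expected payoff is 137/10, from C.

C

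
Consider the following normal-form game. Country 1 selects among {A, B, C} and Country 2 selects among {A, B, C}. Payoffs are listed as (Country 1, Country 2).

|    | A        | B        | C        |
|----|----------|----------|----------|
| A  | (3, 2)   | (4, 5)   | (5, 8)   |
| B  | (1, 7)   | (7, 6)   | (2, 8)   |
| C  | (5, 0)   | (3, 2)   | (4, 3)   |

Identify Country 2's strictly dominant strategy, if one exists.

C

Check whether one of Country 2's strategies beats all alternatives regardless of what the opponent does.
C strictly dominates: vs A: 8 > each of {2, 5}; vs B: 8 > each of {7, 6}; vs C: 3 > each of {0, 2}.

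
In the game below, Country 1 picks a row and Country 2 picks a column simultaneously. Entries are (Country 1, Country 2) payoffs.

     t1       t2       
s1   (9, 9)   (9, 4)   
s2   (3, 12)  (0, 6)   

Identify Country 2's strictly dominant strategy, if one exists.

t1

A strategy is strictly dominant if it gives Country 2 a strictly higher payoff than every other strategy, against every choice by the opponent.
t1 strictly dominates: vs s1: 9 > 4; vs s2: 12 > 6.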